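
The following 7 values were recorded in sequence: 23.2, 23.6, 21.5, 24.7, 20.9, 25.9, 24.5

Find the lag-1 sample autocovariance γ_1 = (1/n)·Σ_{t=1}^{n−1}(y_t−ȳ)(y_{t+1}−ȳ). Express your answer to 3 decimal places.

-1.374

Mean ȳ = (23.2 + 23.6 + 21.5 + 24.7 + 20.9 + 25.9 + 24.5)/7 = 23.4714
Deviations: -0.2714, 0.1286, -1.9714, 1.2286, -2.5714, 2.4286, 1.0286
Σ_{t=1}^{6}(y_t−ȳ)(y_{t+1}−ȳ) = -9.6165
γ_1 = -9.6165 / 7 = -1.374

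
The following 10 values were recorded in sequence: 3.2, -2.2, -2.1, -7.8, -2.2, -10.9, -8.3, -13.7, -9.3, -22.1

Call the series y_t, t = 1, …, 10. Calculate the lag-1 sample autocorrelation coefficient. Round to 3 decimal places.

Mean ȳ = (3.2 − 2.2 − 2.1 − 7.8 − 2.2 − 10.9 − 8.3 − 13.7 − 9.3 − 22.1)/10 = -7.5400
Numerator Σ_{t=1}^{9}(y_t−ȳ)(y_{t+1}−ȳ) = 109.3584
Denominator Σ(y_t−ȳ)² = 466.9440
r_1 = 109.3584 / 466.9440 = 0.234

0.234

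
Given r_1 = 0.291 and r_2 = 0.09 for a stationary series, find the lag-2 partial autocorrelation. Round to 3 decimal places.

0.006

φ_{22} = (r_2 − r_1²) / (1 − r_1²)
r_1² = (0.291)² = 0.084681
Numerator = 0.09 − 0.0847 = 0.0053; denominator = 1 − 0.0847 = 0.9153
φ_{22} = 0.0053 / 0.9153 = 0.006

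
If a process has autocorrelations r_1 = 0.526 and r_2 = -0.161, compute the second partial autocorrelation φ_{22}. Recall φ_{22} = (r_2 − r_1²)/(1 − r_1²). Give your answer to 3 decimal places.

φ_{22} = (r_2 − r_1²) / (1 − r_1²)
r_1² = (0.526)² = 0.276676
Numerator = -0.161 − 0.2767 = -0.4377; denominator = 1 − 0.2767 = 0.7233
φ_{22} = -0.4377 / 0.7233 = -0.605

-0.605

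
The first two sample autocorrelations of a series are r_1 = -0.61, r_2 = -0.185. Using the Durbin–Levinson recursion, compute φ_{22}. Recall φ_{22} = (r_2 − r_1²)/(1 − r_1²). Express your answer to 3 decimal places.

φ_{22} = (r_2 − r_1²) / (1 − r_1²)
r_1² = (-0.61)² = 0.3721
Numerator = -0.185 − 0.3721 = -0.5571; denominator = 1 − 0.3721 = 0.6279
φ_{22} = -0.5571 / 0.6279 = -0.887

-0.887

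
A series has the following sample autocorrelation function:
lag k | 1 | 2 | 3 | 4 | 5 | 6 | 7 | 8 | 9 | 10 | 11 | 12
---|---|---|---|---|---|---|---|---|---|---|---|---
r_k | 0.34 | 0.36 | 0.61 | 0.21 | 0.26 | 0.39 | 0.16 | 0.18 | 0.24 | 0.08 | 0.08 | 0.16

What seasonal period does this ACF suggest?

The largest autocorrelation is r_3 = 0.61, with a weaker echo at lag 6 (0.39); the remaining lags stay at or below 0.36.
The dominant spike at lag 3 indicates a seasonal period of 3.

3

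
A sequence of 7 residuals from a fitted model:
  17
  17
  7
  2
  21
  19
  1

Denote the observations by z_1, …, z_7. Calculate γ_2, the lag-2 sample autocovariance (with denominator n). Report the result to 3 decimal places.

Mean z̄ = (17 + 17 + 7 + 2 + 21 + 19 + 1)/7 = 12.0000
Σ_{t=1}^{5}(z_t−z̄)(z_{t+2}−z̄) = -289.0000
γ_2 = -289.0000 / 7 = -41.286

-41.286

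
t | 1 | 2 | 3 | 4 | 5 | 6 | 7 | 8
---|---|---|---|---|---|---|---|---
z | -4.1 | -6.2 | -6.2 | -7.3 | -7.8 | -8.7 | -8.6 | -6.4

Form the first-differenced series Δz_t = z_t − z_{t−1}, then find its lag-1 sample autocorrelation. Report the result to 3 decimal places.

First differences Δz: -2.1, 0.0, -1.1, -0.5, -0.9, 0.1, 2.2
Mean of differences = -0.3286
Numerator Σ(Δz_t−Δz̄)(Δz_{t+1}−Δz̄) = 0.2335
Denominator Σ(Δz_t−Δz̄)² = 10.7743
r_1(Δz) = 0.2335 / 10.7743 = 0.022

0.022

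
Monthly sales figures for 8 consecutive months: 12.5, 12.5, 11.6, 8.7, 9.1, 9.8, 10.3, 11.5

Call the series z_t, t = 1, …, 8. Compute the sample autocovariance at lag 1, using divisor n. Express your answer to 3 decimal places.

0.981

Mean z̄ = (12.5 + 12.5 + 11.6 + 8.7 + 9.1 + 9.8 + 10.3 + 11.5)/8 = 10.7500
Σ_{t=1}^{7}(z_t−z̄)(z_{t+1}−z̄) = 7.8475
γ_1 = 7.8475 / 8 = 0.981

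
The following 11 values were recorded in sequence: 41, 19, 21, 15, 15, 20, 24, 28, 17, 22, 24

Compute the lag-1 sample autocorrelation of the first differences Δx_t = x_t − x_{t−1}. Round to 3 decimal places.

First differences Δx: -22, 2, -6, 0, 5, 4, 4, -11, 5, 2
Mean of differences = -1.7000
Numerator Σ(Δx_t−Δx̄)(Δx_{t+1}−Δx̄) = -106.7900
Denominator Σ(Δx_t−Δx̄)² = 702.1000
r_1(Δx) = -106.7900 / 702.1000 = -0.152

-0.152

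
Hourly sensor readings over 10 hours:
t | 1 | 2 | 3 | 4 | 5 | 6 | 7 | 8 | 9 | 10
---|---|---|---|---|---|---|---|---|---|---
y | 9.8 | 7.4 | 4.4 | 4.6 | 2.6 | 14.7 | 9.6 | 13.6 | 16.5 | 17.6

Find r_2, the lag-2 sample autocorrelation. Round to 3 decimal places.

Mean ȳ = (9.8 + 7.4 + 4.4 + 4.6 + 2.6 + 14.7 + 9.6 + 13.6 + 16.5 + 17.6)/10 = 10.0800
Numerator Σ_{t=1}^{8}(y_t−ȳ)(y_{t+2}−ȳ) = 76.6872
Denominator Σ(y_t−ȳ)² = 257.2360
r_2 = 76.6872 / 257.2360 = 0.298

0.298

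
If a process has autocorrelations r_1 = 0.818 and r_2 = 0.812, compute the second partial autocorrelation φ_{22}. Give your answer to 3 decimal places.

φ_{22} = (r_2 − r_1²) / (1 − r_1²)
r_1² = (0.818)² = 0.669124
Numerator = 0.812 − 0.6691 = 0.1429; denominator = 1 − 0.6691 = 0.3309
φ_{22} = 0.1429 / 0.3309 = 0.432

0.432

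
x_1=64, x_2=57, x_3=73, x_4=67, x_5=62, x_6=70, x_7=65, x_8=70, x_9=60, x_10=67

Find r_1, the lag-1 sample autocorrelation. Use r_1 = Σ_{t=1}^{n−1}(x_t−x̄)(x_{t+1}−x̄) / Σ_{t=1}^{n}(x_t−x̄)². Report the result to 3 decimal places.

-0.450

Mean x̄ = (64 + 57 + 73 + 67 + 62 + 70 + 65 + 70 + 60 + 67)/10 = 65.5000
Numerator Σ_{t=1}^{9}(x_t−x̄)(x_{t+1}−x̄) = -98.2500
Denominator Σ(x_t−x̄)² = 218.5000
r_1 = -98.2500 / 218.5000 = -0.450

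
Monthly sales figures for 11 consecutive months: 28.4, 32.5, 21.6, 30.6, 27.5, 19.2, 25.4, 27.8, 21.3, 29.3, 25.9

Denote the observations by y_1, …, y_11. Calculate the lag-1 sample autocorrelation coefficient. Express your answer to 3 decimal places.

Mean ȳ = (28.4 + 32.5 + 21.6 + 30.6 + 27.5 + 19.2 + 25.4 + 27.8 + 21.3 + 29.3 + 25.9)/11 = 26.3182
Numerator Σ_{t=1}^{10}(y_t−ȳ)(y_{t+1}−ȳ) = -58.3231
Denominator Σ(y_t−ȳ)² = 172.4964
r_1 = -58.3231 / 172.4964 = -0.338

-0.338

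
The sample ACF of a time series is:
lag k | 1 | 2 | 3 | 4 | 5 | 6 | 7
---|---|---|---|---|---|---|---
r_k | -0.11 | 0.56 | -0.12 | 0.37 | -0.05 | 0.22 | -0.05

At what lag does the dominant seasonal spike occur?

The largest autocorrelation is r_2 = 0.56, with weaker echoes at lags 4 (0.37) and 6 (0.22); the remaining lags stay at or below -0.05.
The dominant spike at lag 2 indicates a seasonal period of 2.

2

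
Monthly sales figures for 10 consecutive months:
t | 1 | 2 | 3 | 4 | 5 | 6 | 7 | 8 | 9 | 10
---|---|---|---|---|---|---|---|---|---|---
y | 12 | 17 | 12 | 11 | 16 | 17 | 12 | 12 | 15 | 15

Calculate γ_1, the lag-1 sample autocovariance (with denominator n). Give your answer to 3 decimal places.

-0.901

Mean ȳ = (12 + 17 + 12 + 11 + 16 + 17 + 12 + 12 + 15 + 15)/10 = 13.9000
Σ_{t=1}^{9}(y_t−ȳ)(y_{t+1}−ȳ) = -9.0100
γ_1 = -9.0100 / 10 = -0.901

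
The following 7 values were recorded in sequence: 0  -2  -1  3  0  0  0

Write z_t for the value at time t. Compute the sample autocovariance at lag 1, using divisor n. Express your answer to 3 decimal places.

Mean z̄ = (0 − 2 − 1 + 3 + 0 + 0 + 0)/7 = 0.0000
Deviations: 0.0000, -2.0000, -1.0000, 3.0000, 0.0000, 0.0000, 0.0000
Σ_{t=1}^{6}(z_t−z̄)(z_{t+1}−z̄) = -1.0000
γ_1 = -1.0000 / 7 = -0.143

-0.143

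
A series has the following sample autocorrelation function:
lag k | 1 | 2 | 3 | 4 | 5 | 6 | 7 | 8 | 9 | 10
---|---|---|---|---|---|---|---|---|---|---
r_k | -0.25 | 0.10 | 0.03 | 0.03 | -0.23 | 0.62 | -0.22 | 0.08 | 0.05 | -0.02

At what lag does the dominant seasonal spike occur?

6

The largest autocorrelation is r_6 = 0.62; the remaining lags stay at or below 0.10.
The dominant spike at lag 6 indicates a seasonal period of 6.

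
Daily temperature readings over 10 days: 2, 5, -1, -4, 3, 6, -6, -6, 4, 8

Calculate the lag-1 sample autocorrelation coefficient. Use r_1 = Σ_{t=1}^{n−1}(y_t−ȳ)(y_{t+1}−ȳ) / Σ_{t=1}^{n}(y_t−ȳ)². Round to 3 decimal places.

0.090

Mean ȳ = (2 + 5 − 1 − 4 + 3 + 6 − 6 − 6 + 4 + 8)/10 = 1.1000
Numerator Σ_{t=1}^{9}(y_t−ȳ)(y_{t+1}−ȳ) = 20.6900
Denominator Σ(y_t−ȳ)² = 230.9000
r_1 = 20.6900 / 230.9000 = 0.090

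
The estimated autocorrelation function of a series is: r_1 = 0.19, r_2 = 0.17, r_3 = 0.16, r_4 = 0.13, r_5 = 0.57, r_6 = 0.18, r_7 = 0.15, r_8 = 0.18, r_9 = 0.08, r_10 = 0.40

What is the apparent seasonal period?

The largest autocorrelation is r_5 = 0.57, with a weaker echo at lag 10 (0.40); the remaining lags stay at or below 0.19.
The dominant spike at lag 5 indicates a seasonal period of 5.

5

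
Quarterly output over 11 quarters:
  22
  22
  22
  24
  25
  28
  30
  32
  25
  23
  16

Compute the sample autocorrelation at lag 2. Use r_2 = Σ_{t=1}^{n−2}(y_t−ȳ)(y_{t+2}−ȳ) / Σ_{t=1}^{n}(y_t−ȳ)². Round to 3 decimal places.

Mean ȳ = (22 + 22 + 22 + 24 + 25 + 28 + 30 + 32 + 25 + 23 + 16)/11 = 24.4545
Numerator Σ_{t=1}^{9}(y_t−ȳ)(y_{t+2}−ȳ) = 21.4050
Denominator Σ(y_t−ȳ)² = 192.7273
r_2 = 21.4050 / 192.7273 = 0.111

0.111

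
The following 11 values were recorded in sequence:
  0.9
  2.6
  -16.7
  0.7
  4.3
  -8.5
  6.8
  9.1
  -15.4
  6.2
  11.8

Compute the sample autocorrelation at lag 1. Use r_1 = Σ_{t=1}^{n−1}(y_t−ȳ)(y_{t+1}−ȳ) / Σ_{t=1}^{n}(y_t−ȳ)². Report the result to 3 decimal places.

Mean ȳ = (0.9 + 2.6 − 16.7 + 0.7 + 4.3 − 8.5 + 6.8 + 9.1 − 15.4 + 6.2 + 11.8)/11 = 0.1636
Numerator Σ_{t=1}^{10}(y_t−ȳ)(y_{t+1}−ȳ) = -242.9331
Denominator Σ(y_t−ȳ)² = 921.2855
r_1 = -242.9331 / 921.2855 = -0.264

-0.264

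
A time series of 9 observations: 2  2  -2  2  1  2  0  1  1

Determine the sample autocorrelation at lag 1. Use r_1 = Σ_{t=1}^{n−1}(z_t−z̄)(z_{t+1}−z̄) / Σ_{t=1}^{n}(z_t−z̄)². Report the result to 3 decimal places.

Mean z̄ = (2 + 2 − 2 + 2 + 1 + 2 + 0 + 1 + 1)/9 = 1.0000
Numerator Σ_{t=1}^{8}(z_t−z̄)(z_{t+1}−z̄) = -6.0000
Denominator Σ(z_t−z̄)² = 14.0000
r_1 = -6.0000 / 14.0000 = -0.429

-0.429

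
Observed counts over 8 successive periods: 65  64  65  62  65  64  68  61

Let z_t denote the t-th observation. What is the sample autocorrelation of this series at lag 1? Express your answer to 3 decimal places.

Mean z̄ = (65 + 64 + 65 + 62 + 65 + 64 + 68 + 61)/8 = 64.2500
Deviations from mean: 0.7500, -0.2500, 0.7500, -2.2500, 0.7500, -0.2500, 3.7500, -3.2500
Σ(z_t−z̄)(z_{t+1}−z̄) = (-0.1875) + (-0.1875) + (-1.6875) + (-1.6875) + (-0.1875) + (-0.9375) + (-12.1875) = -17.0625
Denominator Σ(z_t−z̄)² = 31.5000
r_1 = -17.0625 / 31.5000 = -0.542

-0.542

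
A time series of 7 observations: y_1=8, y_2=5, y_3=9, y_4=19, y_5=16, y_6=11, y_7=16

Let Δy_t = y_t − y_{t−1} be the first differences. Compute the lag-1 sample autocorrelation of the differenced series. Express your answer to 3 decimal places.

First differences Δy: -3, 4, 10, -3, -5, 5
Mean of differences = 1.3333
Numerator Σ(Δy_t−Δȳ)(Δy_{t+1}−Δȳ) = -21.7778
Denominator Σ(Δy_t−Δȳ)² = 173.3333
r_1(Δy) = -21.7778 / 173.3333 = -0.126

-0.126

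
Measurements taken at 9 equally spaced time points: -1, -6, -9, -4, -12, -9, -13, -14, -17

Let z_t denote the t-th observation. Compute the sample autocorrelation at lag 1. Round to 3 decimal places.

Mean z̄ = (-1 − 6 − 9 − 4 − 12 − 9 − 13 − 14 − 17)/9 = -9.4444
Numerator Σ_{t=1}^{8}(z_t−z̄)(z_{t+1}−z̄) = 67.0247
Denominator Σ(z_t−z̄)² = 210.2222
r_1 = 67.0247 / 210.2222 = 0.319

0.319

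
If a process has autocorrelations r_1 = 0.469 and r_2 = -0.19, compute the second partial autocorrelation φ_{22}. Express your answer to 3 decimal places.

-0.526

φ_{22} = (r_2 − r_1²) / (1 − r_1²)
r_1² = (0.469)² = 0.219961
Numerator = -0.19 − 0.2200 = -0.4100; denominator = 1 − 0.2200 = 0.7800
φ_{22} = -0.4100 / 0.7800 = -0.526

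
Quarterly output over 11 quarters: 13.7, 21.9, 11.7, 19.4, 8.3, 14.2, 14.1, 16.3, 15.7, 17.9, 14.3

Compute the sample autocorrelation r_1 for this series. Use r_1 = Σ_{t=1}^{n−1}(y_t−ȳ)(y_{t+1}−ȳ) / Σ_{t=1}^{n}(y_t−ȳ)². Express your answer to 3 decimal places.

Mean ȳ = (13.7 + 21.9 + 11.7 + 19.4 + 8.3 + 14.2 + 14.1 + 16.3 + 15.7 + 17.9 + 14.3)/11 = 15.2273
Numerator Σ_{t=1}^{10}(y_t−ȳ)(y_{t+1}−ȳ) = -70.9944
Denominator Σ(y_t−ȳ)² = 136.4018
r_1 = -70.9944 / 136.4018 = -0.520

-0.520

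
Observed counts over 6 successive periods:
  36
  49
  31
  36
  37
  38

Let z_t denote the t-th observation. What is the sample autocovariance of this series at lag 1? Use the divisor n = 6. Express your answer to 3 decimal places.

-13.810

Mean z̄ = (36 + 49 + 31 + 36 + 37 + 38)/6 = 37.8333
Σ_{t=1}^{5}(z_t−z̄)(z_{t+1}−z̄) = -82.8611
γ_1 = -82.8611 / 6 = -13.810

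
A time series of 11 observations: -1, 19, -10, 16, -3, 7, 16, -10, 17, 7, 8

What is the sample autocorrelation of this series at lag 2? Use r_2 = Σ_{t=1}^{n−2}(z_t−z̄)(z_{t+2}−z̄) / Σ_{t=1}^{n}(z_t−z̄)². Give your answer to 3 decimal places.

0.357

Mean z̄ = (-1 + 19 − 10 + 16 − 3 + 7 + 16 − 10 + 17 + 7 + 8)/11 = 6.0000
Numerator Σ_{t=1}^{9}(z_t−z̄)(z_{t+2}−z̄) = 406.0000
Denominator Σ(z_t−z̄)² = 1138.0000
r_2 = 406.0000 / 1138.0000 = 0.357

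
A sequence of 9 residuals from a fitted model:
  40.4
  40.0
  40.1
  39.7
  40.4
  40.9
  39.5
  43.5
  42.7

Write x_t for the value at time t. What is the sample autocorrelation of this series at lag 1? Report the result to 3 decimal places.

Mean x̄ = (40.4 + 40.0 + 40.1 + 39.7 + 40.4 + 40.9 + 39.5 + 43.5 + 42.7)/9 = 40.8000
Numerator Σ_{t=1}^{8}(x_t−x̄)(x_{t+1}−x̄) = 3.5400
Denominator Σ(x_t−x̄)² = 15.2600
r_1 = 3.5400 / 15.2600 = 0.232

0.232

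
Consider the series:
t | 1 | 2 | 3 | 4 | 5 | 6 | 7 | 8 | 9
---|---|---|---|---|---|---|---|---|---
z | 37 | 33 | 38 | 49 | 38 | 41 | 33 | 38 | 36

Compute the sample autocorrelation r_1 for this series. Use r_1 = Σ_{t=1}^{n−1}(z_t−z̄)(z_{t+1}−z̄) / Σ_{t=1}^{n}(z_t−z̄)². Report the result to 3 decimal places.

Mean z̄ = (37 + 33 + 38 + 49 + 38 + 41 + 33 + 38 + 36)/9 = 38.1111
Numerator Σ_{t=1}^{8}(z_t−z̄)(z_{t+1}−z̄) = -10.4568
Denominator Σ(z_t−z̄)² = 184.8889
r_1 = -10.4568 / 184.8889 = -0.057

-0.057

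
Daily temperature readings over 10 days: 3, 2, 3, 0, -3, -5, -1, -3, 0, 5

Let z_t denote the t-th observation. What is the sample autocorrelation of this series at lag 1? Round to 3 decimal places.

Mean z̄ = (3 + 2 + 3 + 0 − 3 − 5 − 1 − 3 + 0 + 5)/10 = 0.1000
Numerator Σ_{t=1}^{9}(z_t−z̄)(z_{t+1}−z̄) = 35.6900
Denominator Σ(z_t−z̄)² = 90.9000
r_1 = 35.6900 / 90.9000 = 0.393

0.393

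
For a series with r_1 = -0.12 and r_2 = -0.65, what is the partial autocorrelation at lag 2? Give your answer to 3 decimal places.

φ_{22} = (r_2 − r_1²) / (1 − r_1²)
r_1² = (-0.12)² = 0.0144
Numerator = -0.65 − 0.0144 = -0.6644; denominator = 1 − 0.0144 = 0.9856
φ_{22} = -0.6644 / 0.9856 = -0.674

-0.674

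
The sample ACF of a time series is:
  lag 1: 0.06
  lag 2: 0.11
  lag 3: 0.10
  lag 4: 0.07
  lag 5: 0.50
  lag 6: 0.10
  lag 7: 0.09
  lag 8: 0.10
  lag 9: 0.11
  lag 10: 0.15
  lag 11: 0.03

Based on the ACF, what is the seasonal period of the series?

The largest autocorrelation is r_5 = 0.50, with a weaker echo at lag 10 (0.15); the remaining lags stay at or below 0.11.
The dominant spike at lag 5 indicates a seasonal period of 5.

5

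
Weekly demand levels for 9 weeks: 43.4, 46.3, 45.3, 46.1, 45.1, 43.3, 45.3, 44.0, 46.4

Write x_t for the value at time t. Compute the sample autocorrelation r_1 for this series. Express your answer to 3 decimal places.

Mean x̄ = (43.4 + 46.3 + 45.3 + 46.1 + 45.1 + 43.3 + 45.3 + 44.0 + 46.4)/9 = 45.0222
Numerator Σ_{t=1}^{8}(x_t−x̄)(x_{t+1}−x̄) = -3.6394
Denominator Σ(x_t−x̄)² = 11.4956
r_1 = -3.6394 / 11.4956 = -0.317

-0.317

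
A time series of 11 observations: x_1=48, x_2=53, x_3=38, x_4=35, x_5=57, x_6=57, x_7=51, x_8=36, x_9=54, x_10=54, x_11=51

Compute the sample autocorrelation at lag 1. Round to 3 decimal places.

0.022

Mean x̄ = (48 + 53 + 38 + 35 + 57 + 57 + 51 + 36 + 54 + 54 + 51)/11 = 48.5455
Numerator Σ_{t=1}^{10}(x_t−x̄)(x_{t+1}−x̄) = 15.0661
Denominator Σ(x_t−x̄)² = 686.7273
r_1 = 15.0661 / 686.7273 = 0.022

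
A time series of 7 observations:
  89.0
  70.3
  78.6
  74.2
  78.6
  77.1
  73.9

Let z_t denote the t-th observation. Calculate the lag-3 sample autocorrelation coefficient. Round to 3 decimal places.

-0.166

Mean z̄ = (89.0 + 70.3 + 78.6 + 74.2 + 78.6 + 77.1 + 73.9)/7 = 77.3857
Deviations from mean: 11.6143, -7.0857, 1.2143, -3.1857, 1.2143, -0.2857, -3.4857
Numerator Σ_{t=1}^{4}(z_t−z̄)(z_{t+3}−z̄) = -34.8463
Denominator Σ(z_t−z̄)² = 210.4286
r_3 = -34.8463 / 210.4286 = -0.166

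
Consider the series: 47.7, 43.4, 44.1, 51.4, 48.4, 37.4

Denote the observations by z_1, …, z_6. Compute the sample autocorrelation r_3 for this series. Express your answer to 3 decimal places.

0.152

Mean z̄ = (47.7 + 43.4 + 44.1 + 51.4 + 48.4 + 37.4)/6 = 45.4000
Deviations from mean: 2.3000, -2.0000, -1.3000, 6.0000, 3.0000, -8.0000
Numerator Σ_{t=1}^{3}(z_t−z̄)(z_{t+3}−z̄) = 18.2000
Denominator Σ(z_t−z̄)² = 119.9800
r_3 = 18.2000 / 119.9800 = 0.152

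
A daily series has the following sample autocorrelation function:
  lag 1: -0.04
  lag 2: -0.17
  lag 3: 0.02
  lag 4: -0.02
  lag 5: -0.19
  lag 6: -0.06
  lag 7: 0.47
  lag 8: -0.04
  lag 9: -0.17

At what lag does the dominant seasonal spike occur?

The largest autocorrelation is r_7 = 0.47; the remaining lags stay at or below 0.02.
The dominant spike at lag 7 indicates a seasonal period of 7.

7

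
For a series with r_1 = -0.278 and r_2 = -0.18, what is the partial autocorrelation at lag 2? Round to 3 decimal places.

φ_{22} = (r_2 − r_1²) / (1 − r_1²)
r_1² = (-0.278)² = 0.077284
Numerator = -0.18 − 0.0773 = -0.2573; denominator = 1 − 0.0773 = 0.9227
φ_{22} = -0.2573 / 0.9227 = -0.279

-0.279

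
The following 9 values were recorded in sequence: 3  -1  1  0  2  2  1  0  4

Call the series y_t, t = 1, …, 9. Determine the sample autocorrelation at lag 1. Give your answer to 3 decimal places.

-0.322

Mean ȳ = (3 − 1 + 1 + 0 + 2 + 2 + 1 + 0 + 4)/9 = 1.3333
Numerator Σ_{t=1}^{8}(y_t−ȳ)(y_{t+1}−ȳ) = -6.4444
Denominator Σ(y_t−ȳ)² = 20.0000
r_1 = -6.4444 / 20.0000 = -0.322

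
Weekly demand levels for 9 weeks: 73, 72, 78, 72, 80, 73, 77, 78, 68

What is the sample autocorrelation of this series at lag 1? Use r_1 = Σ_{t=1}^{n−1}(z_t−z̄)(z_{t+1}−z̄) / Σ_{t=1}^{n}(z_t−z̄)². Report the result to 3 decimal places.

-0.449

Mean z̄ = (73 + 72 + 78 + 72 + 80 + 73 + 77 + 78 + 68)/9 = 74.5556
Numerator Σ_{t=1}^{8}(z_t−z̄)(z_{t+1}−z̄) = -53.9753
Denominator Σ(z_t−z̄)² = 120.2222
r_1 = -53.9753 / 120.2222 = -0.449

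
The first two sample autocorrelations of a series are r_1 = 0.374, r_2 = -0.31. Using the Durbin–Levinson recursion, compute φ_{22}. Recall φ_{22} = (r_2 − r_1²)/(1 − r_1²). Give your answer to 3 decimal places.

φ_{22} = (r_2 − r_1²) / (1 − r_1²)
r_1² = (0.374)² = 0.139876
Numerator = -0.31 − 0.1399 = -0.4499; denominator = 1 − 0.1399 = 0.8601
φ_{22} = -0.4499 / 0.8601 = -0.523

-0.523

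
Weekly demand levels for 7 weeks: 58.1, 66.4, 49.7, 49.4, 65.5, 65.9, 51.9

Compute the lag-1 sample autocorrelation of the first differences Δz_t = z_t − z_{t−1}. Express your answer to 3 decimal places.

First differences Δz: 8.3, -16.7, -0.3, 16.1, 0.4, -14.0
Mean of differences = -1.0333
Numerator Σ(Δz_t−Δz̄)(Δz_{t+1}−Δz̄) = -139.1744
Denominator Σ(Δz_t−Δz̄)² = 796.8333
r_1(Δz) = -139.1744 / 796.8333 = -0.175

-0.175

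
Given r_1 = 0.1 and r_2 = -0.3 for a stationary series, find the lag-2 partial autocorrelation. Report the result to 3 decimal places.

-0.313

φ_{22} = (r_2 − r_1²) / (1 − r_1²)
r_1² = (0.1)² = 0.01
Numerator = -0.3 − 0.0100 = -0.3100; denominator = 1 − 0.0100 = 0.9900
φ_{22} = -0.3100 / 0.9900 = -0.313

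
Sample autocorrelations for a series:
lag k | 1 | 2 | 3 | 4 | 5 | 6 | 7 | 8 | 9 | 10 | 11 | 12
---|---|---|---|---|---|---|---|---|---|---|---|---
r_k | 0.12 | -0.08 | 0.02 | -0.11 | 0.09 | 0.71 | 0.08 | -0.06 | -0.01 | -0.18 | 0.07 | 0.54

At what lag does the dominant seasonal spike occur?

The largest autocorrelation is r_6 = 0.71, with a weaker echo at lag 12 (0.54); the remaining lags stay at or below 0.12.
The dominant spike at lag 6 indicates a seasonal period of 6.

6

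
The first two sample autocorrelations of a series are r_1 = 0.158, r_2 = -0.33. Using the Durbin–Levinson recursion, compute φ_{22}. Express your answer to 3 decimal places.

-0.364

φ_{22} = (r_2 − r_1²) / (1 − r_1²)
r_1² = (0.158)² = 0.024964
Numerator = -0.33 − 0.0250 = -0.3550; denominator = 1 − 0.0250 = 0.9750
φ_{22} = -0.3550 / 0.9750 = -0.364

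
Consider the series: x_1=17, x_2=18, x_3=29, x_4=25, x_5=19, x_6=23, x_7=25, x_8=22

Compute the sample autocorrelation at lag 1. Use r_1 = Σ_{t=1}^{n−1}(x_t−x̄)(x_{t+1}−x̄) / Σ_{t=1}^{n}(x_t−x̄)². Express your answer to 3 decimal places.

Mean x̄ = (17 + 18 + 29 + 25 + 19 + 23 + 25 + 22)/8 = 22.2500
Σ(x_t−x̄)(x_{t+1}−x̄) = (22.3125) + (-28.6875) + (18.5625) + (-8.9375) + (-2.4375) + (2.0625) + (-0.6875) = 2.1875
Denominator Σ(x_t−x̄)² = 117.5000
r_1 = 2.1875 / 117.5000 = 0.019

0.019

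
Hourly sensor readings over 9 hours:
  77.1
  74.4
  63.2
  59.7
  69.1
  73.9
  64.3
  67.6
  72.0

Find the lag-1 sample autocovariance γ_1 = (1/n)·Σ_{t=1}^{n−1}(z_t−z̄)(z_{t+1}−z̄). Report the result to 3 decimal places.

5.070

Mean z̄ = (77.1 + 74.4 + 63.2 + 59.7 + 69.1 + 73.9 + 64.3 + 67.6 + 72.0)/9 = 69.0333
Σ_{t=1}^{8}(z_t−z̄)(z_{t+1}−z̄) = 45.6289
γ_1 = 45.6289 / 9 = 5.070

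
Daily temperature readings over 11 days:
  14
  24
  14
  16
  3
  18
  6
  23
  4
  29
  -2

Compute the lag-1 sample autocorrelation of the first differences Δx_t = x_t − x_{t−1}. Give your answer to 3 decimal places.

-0.777

First differences Δx: 10, -10, 2, -13, 15, -12, 17, -19, 25, -31
Mean of differences = -1.6000
Numerator Σ(Δx_t−Δx̄)(Δx_{t+1}−Δx̄) = -2292.5600
Denominator Σ(Δx_t−Δx̄)² = 2952.4000
r_1(Δx) = -2292.5600 / 2952.4000 = -0.777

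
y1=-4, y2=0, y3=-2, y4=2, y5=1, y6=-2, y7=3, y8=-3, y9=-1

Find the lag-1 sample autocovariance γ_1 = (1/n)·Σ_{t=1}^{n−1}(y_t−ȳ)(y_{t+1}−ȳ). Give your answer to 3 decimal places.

Mean ȳ = (-4 + 0 − 2 + 2 + 1 − 2 + 3 − 3 − 1)/9 = -0.6667
Σ_{t=1}^{8}(y_t−ȳ)(y_{t+1}−ȳ) = -17.1111
γ_1 = -17.1111 / 9 = -1.901

-1.901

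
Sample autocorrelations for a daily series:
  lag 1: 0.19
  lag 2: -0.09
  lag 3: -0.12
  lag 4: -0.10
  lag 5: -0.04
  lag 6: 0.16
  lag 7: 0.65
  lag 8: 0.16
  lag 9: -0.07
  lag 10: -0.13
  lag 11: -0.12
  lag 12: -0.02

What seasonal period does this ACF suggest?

The largest autocorrelation is r_7 = 0.65; the remaining lags stay at or below 0.19.
The dominant spike at lag 7 indicates a seasonal period of 7.

7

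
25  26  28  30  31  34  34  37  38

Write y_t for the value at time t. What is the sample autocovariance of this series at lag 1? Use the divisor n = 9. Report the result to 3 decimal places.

Mean ȳ = (25 + 26 + 28 + 30 + 31 + 34 + 34 + 37 + 38)/9 = 31.4444
Σ_{t=1}^{8}(y_t−ȳ)(y_{t+1}−ȳ) = 115.4691
γ_1 = 115.4691 / 9 = 12.830

12.830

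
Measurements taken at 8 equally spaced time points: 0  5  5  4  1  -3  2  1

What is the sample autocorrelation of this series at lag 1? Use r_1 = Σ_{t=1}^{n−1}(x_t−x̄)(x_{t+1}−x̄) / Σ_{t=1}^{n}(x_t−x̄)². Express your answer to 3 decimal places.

0.231

Mean x̄ = (0 + 5 + 5 + 4 + 1 − 3 + 2 + 1)/8 = 1.8750
Deviations from mean: -1.8750, 3.1250, 3.1250, 2.1250, -0.8750, -4.8750, 0.1250, -0.8750
Numerator Σ_{t=1}^{7}(x_t−x̄)(x_{t+1}−x̄) = 12.2344
Denominator Σ(x_t−x̄)² = 52.8750
r_1 = 12.2344 / 52.8750 = 0.231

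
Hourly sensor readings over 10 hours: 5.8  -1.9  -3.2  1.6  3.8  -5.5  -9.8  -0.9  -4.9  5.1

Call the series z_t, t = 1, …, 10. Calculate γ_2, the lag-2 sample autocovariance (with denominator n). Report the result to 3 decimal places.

-4.724

Mean z̄ = (5.8 − 1.9 − 3.2 + 1.6 + 3.8 − 5.5 − 9.8 − 0.9 − 4.9 + 5.1)/10 = -0.9900
Σ_{t=1}^{8}(z_t−z̄)(z_{t+2}−z̄) = -47.2402
γ_2 = -47.2402 / 10 = -4.724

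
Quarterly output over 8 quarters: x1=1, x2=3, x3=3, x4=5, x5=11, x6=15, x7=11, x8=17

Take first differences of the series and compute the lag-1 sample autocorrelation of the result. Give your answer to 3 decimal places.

First differences Δx: 2, 0, 2, 6, 4, -4, 6
Mean of differences = 2.2857
Numerator Σ(Δx_t−Δx̄)(Δx_{t+1}−Δx̄) = -27.5102
Denominator Σ(Δx_t−Δx̄)² = 75.4286
r_1(Δx) = -27.5102 / 75.4286 = -0.365

-0.365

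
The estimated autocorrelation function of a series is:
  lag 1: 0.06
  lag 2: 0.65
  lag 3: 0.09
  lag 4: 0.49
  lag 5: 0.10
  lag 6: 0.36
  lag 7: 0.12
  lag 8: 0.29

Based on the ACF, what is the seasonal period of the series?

The largest autocorrelation is r_2 = 0.65, with weaker echoes at lags 4 (0.49), 6 (0.36) and 8 (0.29); the remaining lags stay at or below 0.12.
The dominant spike at lag 2 indicates a seasonal period of 2.

2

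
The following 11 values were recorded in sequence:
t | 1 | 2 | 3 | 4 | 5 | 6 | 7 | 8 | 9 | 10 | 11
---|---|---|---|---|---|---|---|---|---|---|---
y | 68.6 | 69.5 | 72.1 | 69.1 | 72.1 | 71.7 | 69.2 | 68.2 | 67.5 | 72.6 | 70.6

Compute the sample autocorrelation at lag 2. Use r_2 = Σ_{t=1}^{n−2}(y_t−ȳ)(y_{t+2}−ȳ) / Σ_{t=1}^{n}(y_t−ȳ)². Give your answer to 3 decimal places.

-0.268

Mean ȳ = (68.6 + 69.5 + 72.1 + 69.1 + 72.1 + 71.7 + 69.2 + 68.2 + 67.5 + 72.6 + 70.6)/11 = 70.1091
Numerator Σ_{t=1}^{9}(y_t−ȳ)(y_{t+2}−ȳ) = -8.5429
Denominator Σ(y_t−ȳ)² = 31.8491
r_2 = -8.5429 / 31.8491 = -0.268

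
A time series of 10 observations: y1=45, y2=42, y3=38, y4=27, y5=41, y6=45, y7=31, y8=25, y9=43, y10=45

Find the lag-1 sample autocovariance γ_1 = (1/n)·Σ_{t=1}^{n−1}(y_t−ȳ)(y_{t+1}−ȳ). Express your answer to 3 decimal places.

Mean ȳ = (45 + 42 + 38 + 27 + 41 + 45 + 31 + 25 + 43 + 45)/10 = 38.2000
Σ_{t=1}^{9}(y_t−ȳ)(y_{t+1}−ȳ) = 30.3600
γ_1 = 30.3600 / 10 = 3.036

3.036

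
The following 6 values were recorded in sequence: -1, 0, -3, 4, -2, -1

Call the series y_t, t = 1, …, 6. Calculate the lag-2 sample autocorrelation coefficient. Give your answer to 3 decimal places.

0.169

Mean ȳ = (-1 + 0 − 3 + 4 − 2 − 1)/6 = -0.5000
Numerator Σ_{t=1}^{4}(y_t−ȳ)(y_{t+2}−ȳ) = 5.0000
Denominator Σ(y_t−ȳ)² = 29.5000
r_2 = 5.0000 / 29.5000 = 0.169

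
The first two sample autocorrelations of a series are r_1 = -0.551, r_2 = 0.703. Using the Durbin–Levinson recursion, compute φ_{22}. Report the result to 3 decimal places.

0.574

φ_{22} = (r_2 − r_1²) / (1 − r_1²)
r_1² = (-0.551)² = 0.303601
Numerator = 0.703 − 0.3036 = 0.3994; denominator = 1 − 0.3036 = 0.6964
φ_{22} = 0.3994 / 0.6964 = 0.574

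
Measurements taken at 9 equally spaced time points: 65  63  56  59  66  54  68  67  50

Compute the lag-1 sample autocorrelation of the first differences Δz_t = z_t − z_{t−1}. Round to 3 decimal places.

First differences Δz: -2, -7, 3, 7, -12, 14, -1, -17
Mean of differences = -1.8750
Numerator Σ(Δz_t−Δz̄)(Δz_{t+1}−Δz̄) = -231.0156
Denominator Σ(Δz_t−Δz̄)² = 712.8750
r_1(Δz) = -231.0156 / 712.8750 = -0.324

-0.324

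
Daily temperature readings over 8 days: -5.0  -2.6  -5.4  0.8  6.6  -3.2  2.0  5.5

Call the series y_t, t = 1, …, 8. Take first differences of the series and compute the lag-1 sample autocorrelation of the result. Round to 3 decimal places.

First differences Δy: 2.4, -2.8, 6.2, 5.8, -9.8, 5.2, 3.5
Mean of differences = 1.5000
Numerator Σ(Δy_t−Δȳ)(Δy_{t+1}−Δȳ) = -86.8700
Denominator Σ(Δy_t−Δȳ)² = 205.2600
r_1(Δy) = -86.8700 / 205.2600 = -0.423

-0.423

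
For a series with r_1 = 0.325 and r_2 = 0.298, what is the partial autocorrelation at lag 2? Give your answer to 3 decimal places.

0.215

φ_{22} = (r_2 − r_1²) / (1 − r_1²)
r_1² = (0.325)² = 0.105625
Numerator = 0.298 − 0.1056 = 0.1924; denominator = 1 − 0.1056 = 0.8944
φ_{22} = 0.1924 / 0.8944 = 0.215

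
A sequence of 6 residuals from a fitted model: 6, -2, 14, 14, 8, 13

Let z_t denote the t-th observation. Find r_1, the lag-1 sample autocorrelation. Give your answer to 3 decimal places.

-0.032

Mean z̄ = (6 − 2 + 14 + 14 + 8 + 13)/6 = 8.8333
Deviations from mean: -2.8333, -10.8333, 5.1667, 5.1667, -0.8333, 4.1667
Σ(z_t−z̄)(z_{t+1}−z̄) = (30.6944) + (-55.9722) + (26.6944) + (-4.3056) + (-3.4722) = -6.3611
Denominator Σ(z_t−z̄)² = 196.8333
r_1 = -6.3611 / 196.8333 = -0.032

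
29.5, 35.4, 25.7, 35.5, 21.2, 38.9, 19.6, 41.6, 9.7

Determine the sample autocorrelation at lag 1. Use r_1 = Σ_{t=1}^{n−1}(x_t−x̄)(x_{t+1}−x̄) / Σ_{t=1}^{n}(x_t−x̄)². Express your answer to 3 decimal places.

-0.707

Mean x̄ = (29.5 + 35.4 + 25.7 + 35.5 + 21.2 + 38.9 + 19.6 + 41.6 + 9.7)/9 = 28.5667
Numerator Σ_{t=1}^{8}(x_t−x̄)(x_{t+1}−x̄) = -615.7011
Denominator Σ(x_t−x̄)² = 871.1200
r_1 = -615.7011 / 871.1200 = -0.707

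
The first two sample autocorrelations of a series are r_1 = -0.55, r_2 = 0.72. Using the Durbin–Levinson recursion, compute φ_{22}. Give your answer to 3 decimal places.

0.599

φ_{22} = (r_2 − r_1²) / (1 − r_1²)
r_1² = (-0.55)² = 0.3025
Numerator = 0.72 − 0.3025 = 0.4175; denominator = 1 − 0.3025 = 0.6975
φ_{22} = 0.4175 / 0.6975 = 0.599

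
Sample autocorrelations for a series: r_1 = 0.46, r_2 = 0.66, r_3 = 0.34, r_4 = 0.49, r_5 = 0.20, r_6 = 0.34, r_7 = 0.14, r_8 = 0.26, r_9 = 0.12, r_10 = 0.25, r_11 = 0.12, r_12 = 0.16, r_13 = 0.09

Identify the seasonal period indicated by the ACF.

The largest autocorrelation is r_2 = 0.66, with a weaker echo at lag 4 (0.49); the remaining lags stay at or below 0.46.
The dominant spike at lag 2 indicates a seasonal period of 2.

2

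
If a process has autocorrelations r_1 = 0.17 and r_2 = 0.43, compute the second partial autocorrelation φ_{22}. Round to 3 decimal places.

0.413

φ_{22} = (r_2 − r_1²) / (1 − r_1²)
r_1² = (0.17)² = 0.0289
Numerator = 0.43 − 0.0289 = 0.4011; denominator = 1 − 0.0289 = 0.9711
φ_{22} = 0.4011 / 0.9711 = 0.413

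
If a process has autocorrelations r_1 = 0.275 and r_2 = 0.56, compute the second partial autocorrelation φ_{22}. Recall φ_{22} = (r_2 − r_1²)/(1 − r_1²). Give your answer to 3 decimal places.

0.524

φ_{22} = (r_2 − r_1²) / (1 − r_1²)
r_1² = (0.275)² = 0.075625
Numerator = 0.56 − 0.0756 = 0.4844; denominator = 1 − 0.0756 = 0.9244
φ_{22} = 0.4844 / 0.9244 = 0.524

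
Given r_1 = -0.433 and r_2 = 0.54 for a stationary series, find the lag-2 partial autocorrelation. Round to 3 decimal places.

0.434

φ_{22} = (r_2 − r_1²) / (1 − r_1²)
r_1² = (-0.433)² = 0.187489
Numerator = 0.54 − 0.1875 = 0.3525; denominator = 1 − 0.1875 = 0.8125
φ_{22} = 0.3525 / 0.8125 = 0.434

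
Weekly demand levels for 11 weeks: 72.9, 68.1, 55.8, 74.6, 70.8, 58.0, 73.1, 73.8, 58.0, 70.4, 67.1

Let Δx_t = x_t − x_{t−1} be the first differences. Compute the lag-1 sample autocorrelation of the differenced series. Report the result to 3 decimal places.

First differences Δx: -4.8, -12.3, 18.8, -3.8, -12.8, 15.1, 0.7, -15.8, 12.4, -3.3
Mean of differences = -0.5800
Numerator Σ(Δx_t−Δx̄)(Δx_{t+1}−Δx̄) = -624.6124
Denominator Σ(Δx_t−Δx̄)² = 1345.4760
r_1(Δx) = -624.6124 / 1345.4760 = -0.464

-0.464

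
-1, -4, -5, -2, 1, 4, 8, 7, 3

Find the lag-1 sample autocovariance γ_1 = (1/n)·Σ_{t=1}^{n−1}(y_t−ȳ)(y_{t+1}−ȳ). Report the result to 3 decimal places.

Mean ȳ = (-1 − 4 − 5 − 2 + 1 + 4 + 8 + 7 + 3)/9 = 1.2222
Σ_{t=1}^{8}(y_t−ȳ)(y_{t+1}−ȳ) = 132.5062
γ_1 = 132.5062 / 9 = 14.723

14.723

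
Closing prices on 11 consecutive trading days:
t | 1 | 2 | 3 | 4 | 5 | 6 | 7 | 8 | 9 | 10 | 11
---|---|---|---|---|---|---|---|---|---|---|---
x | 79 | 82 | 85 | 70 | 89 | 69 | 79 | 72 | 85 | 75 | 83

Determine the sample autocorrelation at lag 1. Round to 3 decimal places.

Mean x̄ = (79 + 82 + 85 + 70 + 89 + 69 + 79 + 72 + 85 + 75 + 83)/11 = 78.9091
Numerator Σ_{t=1}^{10}(x_t−x̄)(x_{t+1}−x̄) = -308.4628
Denominator Σ(x_t−x̄)² = 442.9091
r_1 = -308.4628 / 442.9091 = -0.696

-0.696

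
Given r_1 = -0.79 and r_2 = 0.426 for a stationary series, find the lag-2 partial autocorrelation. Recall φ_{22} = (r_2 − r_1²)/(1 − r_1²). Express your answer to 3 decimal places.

-0.527

φ_{22} = (r_2 − r_1²) / (1 − r_1²)
r_1² = (-0.79)² = 0.6241
Numerator = 0.426 − 0.6241 = -0.1981; denominator = 1 − 0.6241 = 0.3759
φ_{22} = -0.1981 / 0.3759 = -0.527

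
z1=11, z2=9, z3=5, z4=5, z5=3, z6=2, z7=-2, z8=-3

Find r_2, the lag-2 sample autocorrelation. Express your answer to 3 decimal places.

0.173

Mean z̄ = (11 + 9 + 5 + 5 + 3 + 2 − 2 − 3)/8 = 3.7500
Deviations from mean: 7.2500, 5.2500, 1.2500, 1.2500, -0.7500, -1.7500, -5.7500, -6.7500
Σ(z_t−z̄)(z_{t+2}−z̄) = (9.0625) + (6.5625) + (-0.9375) + (-2.1875) + (4.3125) + (11.8125) = 28.6250
Denominator Σ(z_t−z̄)² = 165.5000
r_2 = 28.6250 / 165.5000 = 0.173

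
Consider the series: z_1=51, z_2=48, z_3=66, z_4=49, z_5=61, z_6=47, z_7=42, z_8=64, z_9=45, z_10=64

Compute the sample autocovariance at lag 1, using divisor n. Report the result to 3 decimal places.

Mean z̄ = (51 + 48 + 66 + 49 + 61 + 47 + 42 + 64 + 45 + 64)/10 = 53.7000
Σ_{t=1}^{9}(z_t−z̄)(z_{t+1}−z̄) = -417.0900
γ_1 = -417.0900 / 10 = -41.709

-41.709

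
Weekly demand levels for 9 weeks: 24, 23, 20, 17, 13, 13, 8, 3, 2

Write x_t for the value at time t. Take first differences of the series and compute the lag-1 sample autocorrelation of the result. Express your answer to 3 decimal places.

-0.336

First differences Δx: -1, -3, -3, -4, 0, -5, -5, -1
Mean of differences = -2.7500
Numerator Σ(Δx_t−Δx̄)(Δx_{t+1}−Δx̄) = -8.5625
Denominator Σ(Δx_t−Δx̄)² = 25.5000
r_1(Δx) = -8.5625 / 25.5000 = -0.336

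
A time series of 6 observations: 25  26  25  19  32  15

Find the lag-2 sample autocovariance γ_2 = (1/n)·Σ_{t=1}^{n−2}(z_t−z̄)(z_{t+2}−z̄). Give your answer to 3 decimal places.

7.074

Mean z̄ = (25 + 26 + 25 + 19 + 32 + 15)/6 = 23.6667
Deviations: 1.3333, 2.3333, 1.3333, -4.6667, 8.3333, -8.6667
Σ_{t=1}^{4}(z_t−z̄)(z_{t+2}−z̄) = 42.4444
γ_2 = 42.4444 / 6 = 7.074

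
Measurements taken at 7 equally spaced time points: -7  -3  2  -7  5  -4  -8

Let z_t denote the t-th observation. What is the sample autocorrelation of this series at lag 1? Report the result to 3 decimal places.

-0.367

Mean z̄ = (-7 − 3 + 2 − 7 + 5 − 4 − 8)/7 = -3.1429
Deviations from mean: -3.8571, 0.1429, 5.1429, -3.8571, 8.1429, -0.8571, -4.8571
Σ(z_t−z̄)(z_{t+1}−z̄) = (-0.5510) + (0.7347) + (-19.8367) + (-31.4082) + (-6.9796) + (4.1633) = -53.8776
Denominator Σ(z_t−z̄)² = 146.8571
r_1 = -53.8776 / 146.8571 = -0.367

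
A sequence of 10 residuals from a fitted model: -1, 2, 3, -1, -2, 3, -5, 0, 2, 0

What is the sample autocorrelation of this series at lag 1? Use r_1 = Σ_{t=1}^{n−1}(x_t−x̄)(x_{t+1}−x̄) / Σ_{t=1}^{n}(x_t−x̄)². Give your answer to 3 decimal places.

-0.320

Mean x̄ = (-1 + 2 + 3 − 1 − 2 + 3 − 5 + 0 + 2 + 0)/10 = 0.1000
Numerator Σ_{t=1}^{9}(x_t−x̄)(x_{t+1}−x̄) = -18.2100
Denominator Σ(x_t−x̄)² = 56.9000
r_1 = -18.2100 / 56.9000 = -0.320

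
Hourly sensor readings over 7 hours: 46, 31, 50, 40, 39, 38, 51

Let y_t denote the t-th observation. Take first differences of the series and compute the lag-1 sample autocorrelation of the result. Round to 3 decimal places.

-0.567

First differences Δy: -15, 19, -10, -1, -1, 13
Mean of differences = 0.8333
Numerator Σ(Δy_t−Δȳ)(Δy_{t+1}−Δȳ) = -483.5278
Denominator Σ(Δy_t−Δȳ)² = 852.8333
r_1(Δy) = -483.5278 / 852.8333 = -0.567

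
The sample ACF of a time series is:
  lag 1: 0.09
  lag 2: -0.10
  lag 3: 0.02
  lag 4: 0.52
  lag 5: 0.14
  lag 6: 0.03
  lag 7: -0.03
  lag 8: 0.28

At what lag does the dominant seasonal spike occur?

The largest autocorrelation is r_4 = 0.52, with a weaker echo at lag 8 (0.28); the remaining lags stay at or below 0.14.
The dominant spike at lag 4 indicates a seasonal period of 4.

4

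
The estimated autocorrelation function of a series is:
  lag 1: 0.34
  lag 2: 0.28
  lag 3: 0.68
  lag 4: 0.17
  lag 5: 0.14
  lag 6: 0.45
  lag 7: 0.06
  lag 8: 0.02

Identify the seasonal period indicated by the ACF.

3

The largest autocorrelation is r_3 = 0.68, with a weaker echo at lag 6 (0.45); the remaining lags stay at or below 0.34. The elevated value at lag 1 (0.34), dropping to 0.28 at lag 2, reflects decaying short-term dependence rather than seasonality.
The dominant spike at lag 3 indicates a seasonal period of 3.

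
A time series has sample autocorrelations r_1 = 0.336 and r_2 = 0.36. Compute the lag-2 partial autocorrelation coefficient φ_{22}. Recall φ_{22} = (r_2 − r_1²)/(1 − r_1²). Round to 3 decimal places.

0.279

φ_{22} = (r_2 − r_1²) / (1 − r_1²)
r_1² = (0.336)² = 0.112896
Numerator = 0.36 − 0.1129 = 0.2471; denominator = 1 − 0.1129 = 0.8871
φ_{22} = 0.2471 / 0.8871 = 0.279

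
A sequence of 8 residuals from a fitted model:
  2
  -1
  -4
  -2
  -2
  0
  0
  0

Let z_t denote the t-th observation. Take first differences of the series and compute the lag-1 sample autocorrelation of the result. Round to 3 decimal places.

0.126

First differences Δz: -3, -3, 2, 0, 2, 0, 0
Mean of differences = -0.2857
Numerator Σ(Δz_t−Δz̄)(Δz_{t+1}−Δz̄) = 3.2041
Denominator Σ(Δz_t−Δz̄)² = 25.4286
r_1(Δz) = 3.2041 / 25.4286 = 0.126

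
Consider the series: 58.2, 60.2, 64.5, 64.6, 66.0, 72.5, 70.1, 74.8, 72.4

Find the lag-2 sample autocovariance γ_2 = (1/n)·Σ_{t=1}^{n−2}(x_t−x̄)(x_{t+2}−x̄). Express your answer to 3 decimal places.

9.341

Mean x̄ = (58.2 + 60.2 + 64.5 + 64.6 + 66.0 + 72.5 + 70.1 + 74.8 + 72.4)/9 = 67.0333
Σ_{t=1}^{7}(x_t−x̄)(x_{t+2}−x̄) = 84.0678
γ_2 = 84.0678 / 9 = 9.341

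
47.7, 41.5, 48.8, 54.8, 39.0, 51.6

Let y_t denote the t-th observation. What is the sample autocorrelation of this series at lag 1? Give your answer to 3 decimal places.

-0.546

Mean ȳ = (47.7 + 41.5 + 48.8 + 54.8 + 39.0 + 51.6)/6 = 47.2333
Numerator Σ_{t=1}^{5}(y_t−ȳ)(y_{t+1}−ȳ) = -98.0544
Denominator Σ(y_t−ȳ)² = 179.6533
r_1 = -98.0544 / 179.6533 = -0.546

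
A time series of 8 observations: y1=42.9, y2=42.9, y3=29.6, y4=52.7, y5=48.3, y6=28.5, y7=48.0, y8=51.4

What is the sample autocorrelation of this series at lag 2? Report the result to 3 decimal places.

-0.504

Mean ȳ = (42.9 + 42.9 + 29.6 + 52.7 + 48.3 + 28.5 + 48.0 + 51.4)/8 = 43.0375
Σ(y_t−ȳ)(y_{t+2}−ȳ) = (1.8477) + (-1.3286) + (-70.7148) + (-140.4686) + (26.1152) + (-121.5698) = -306.1191
Denominator Σ(y_t−ȳ)² = 607.5588
r_2 = -306.1191 / 607.5588 = -0.504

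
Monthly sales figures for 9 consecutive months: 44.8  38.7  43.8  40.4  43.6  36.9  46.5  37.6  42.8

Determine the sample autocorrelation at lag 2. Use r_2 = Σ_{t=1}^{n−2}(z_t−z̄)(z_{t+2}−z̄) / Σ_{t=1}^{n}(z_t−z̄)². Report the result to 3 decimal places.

0.593

Mean z̄ = (44.8 + 38.7 + 43.8 + 40.4 + 43.6 + 36.9 + 46.5 + 37.6 + 42.8)/9 = 41.6778
Σ(z_t−z̄)(z_{t+2}−z̄) = (6.6260) + (3.8049) + (4.0794) + (6.1049) + (9.2694) + (19.4827) + (5.4116) = 54.7790
Denominator Σ(z_t−z̄)² = 92.4156
r_2 = 54.7790 / 92.4156 = 0.593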